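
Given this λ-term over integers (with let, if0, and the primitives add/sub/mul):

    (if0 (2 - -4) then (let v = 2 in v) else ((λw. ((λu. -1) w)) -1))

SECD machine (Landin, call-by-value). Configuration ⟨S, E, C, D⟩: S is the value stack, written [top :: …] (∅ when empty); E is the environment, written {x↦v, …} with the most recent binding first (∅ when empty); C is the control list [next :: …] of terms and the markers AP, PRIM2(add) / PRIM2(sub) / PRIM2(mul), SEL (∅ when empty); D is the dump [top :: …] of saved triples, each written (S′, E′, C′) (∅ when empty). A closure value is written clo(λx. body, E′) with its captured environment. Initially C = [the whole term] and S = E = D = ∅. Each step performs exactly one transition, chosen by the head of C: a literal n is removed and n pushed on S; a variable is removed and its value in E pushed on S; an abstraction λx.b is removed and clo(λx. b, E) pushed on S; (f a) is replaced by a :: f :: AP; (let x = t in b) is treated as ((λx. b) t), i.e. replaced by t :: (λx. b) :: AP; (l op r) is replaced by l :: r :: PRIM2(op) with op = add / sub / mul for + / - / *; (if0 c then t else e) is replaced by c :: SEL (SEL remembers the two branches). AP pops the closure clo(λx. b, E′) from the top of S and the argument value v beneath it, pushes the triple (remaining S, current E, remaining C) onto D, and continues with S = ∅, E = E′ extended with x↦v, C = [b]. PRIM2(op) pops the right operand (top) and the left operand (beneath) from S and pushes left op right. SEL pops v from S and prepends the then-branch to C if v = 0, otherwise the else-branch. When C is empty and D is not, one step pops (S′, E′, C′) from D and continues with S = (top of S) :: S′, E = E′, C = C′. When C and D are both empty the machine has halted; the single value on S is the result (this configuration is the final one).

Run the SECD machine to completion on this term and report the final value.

[0] <S=∅, E=∅, C=[(if0 (2 - -4) then (let v = 2 in v) else ((λw. ((λu. -1) w)) -1))], D=∅>
[1] <S=∅, E=∅, C=[(2 - -4) :: SEL], D=∅>
[2] <S=∅, E=∅, C=[2 :: -4 :: PRIM2(sub) :: SEL], D=∅>
[3] <S=[2], E=∅, C=[-4 :: PRIM2(sub) :: SEL], D=∅>
[4] <S=[-4 :: 2], E=∅, C=[PRIM2(sub) :: SEL], D=∅>
[5] <S=[6], E=∅, C=[SEL], D=∅>
[6] <S=∅, E=∅, C=[((λw. ((λu. -1) w)) -1)], D=∅>
[7] <S=∅, E=∅, C=[-1 :: (λw. ((λu. -1) w)) :: AP], D=∅>
[8] <S=[-1], E=∅, C=[(λw. ((λu. -1) w)) :: AP], D=∅>
[9] <S=[clo(λw. ((λu. -1) w), ∅) :: -1], E=∅, C=[AP], D=∅>
[10] <S=∅, E={w↦-1}, C=[((λu. -1) w)], D=[(∅, ∅, ∅)]>
[11] <S=∅, E={w↦-1}, C=[w :: (λu. -1) :: AP], D=[(∅, ∅, ∅)]>
[12] <S=[-1], E={w↦-1}, C=[(λu. -1) :: AP], D=[(∅, ∅, ∅)]>
[13] <S=[clo(λu. -1, {w↦-1}) :: -1], E={w↦-1}, C=[AP], D=[(∅, ∅, ∅)]>
[14] <S=∅, E={u↦-1, w↦-1}, C=[-1], D=[(∅, {w↦-1}, ∅) :: (∅, ∅, ∅)]>
[15] <S=[-1], E={u↦-1, w↦-1}, C=∅, D=[(∅, {w↦-1}, ∅) :: (∅, ∅, ∅)]>
[16] <S=[-1], E={w↦-1}, C=∅, D=[(∅, ∅, ∅)]>
[17] <S=[-1], E=∅, C=∅, D=∅>
→ final value -1

Answer: -1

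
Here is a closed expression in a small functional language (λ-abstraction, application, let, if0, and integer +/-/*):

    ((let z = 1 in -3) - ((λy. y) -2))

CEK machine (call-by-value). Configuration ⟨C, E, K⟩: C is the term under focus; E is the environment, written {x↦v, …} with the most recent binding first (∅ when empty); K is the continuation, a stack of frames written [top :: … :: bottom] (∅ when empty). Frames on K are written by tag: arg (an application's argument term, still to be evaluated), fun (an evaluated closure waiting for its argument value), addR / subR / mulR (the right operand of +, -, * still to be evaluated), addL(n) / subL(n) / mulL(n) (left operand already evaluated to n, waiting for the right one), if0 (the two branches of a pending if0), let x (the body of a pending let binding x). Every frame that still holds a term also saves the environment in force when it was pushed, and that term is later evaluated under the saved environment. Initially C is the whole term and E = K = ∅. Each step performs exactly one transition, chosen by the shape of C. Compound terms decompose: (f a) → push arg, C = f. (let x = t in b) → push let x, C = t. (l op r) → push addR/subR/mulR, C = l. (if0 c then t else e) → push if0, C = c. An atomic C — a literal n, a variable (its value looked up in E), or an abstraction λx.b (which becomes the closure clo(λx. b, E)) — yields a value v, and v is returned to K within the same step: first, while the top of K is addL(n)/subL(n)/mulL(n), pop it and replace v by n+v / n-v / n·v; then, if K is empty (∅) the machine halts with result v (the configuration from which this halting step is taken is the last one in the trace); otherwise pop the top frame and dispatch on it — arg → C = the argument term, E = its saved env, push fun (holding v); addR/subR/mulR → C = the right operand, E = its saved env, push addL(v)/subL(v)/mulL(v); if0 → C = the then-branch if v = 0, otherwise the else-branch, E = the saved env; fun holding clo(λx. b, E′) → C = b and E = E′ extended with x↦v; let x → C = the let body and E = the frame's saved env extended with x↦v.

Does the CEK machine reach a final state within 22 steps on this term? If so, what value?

Answer: -1

Execution trace:
0. <C=((let z = 1 in -3) - ((λy. y) -2)), E=∅, K=∅>
1. <C=(let z = 1 in -3), E=∅, K=[subR]>
2. <C=1, E=∅, K=[let z :: subR]>
3. <C=-3, E={z↦1}, K=[subR]>
4. <C=((λy. y) -2), E=∅, K=[subL(-3)]>
5. <C=(λy. y), E=∅, K=[arg :: subL(-3)]>
6. <C=-2, E=∅, K=[fun :: subL(-3)]>
7. <C=y, E={y↦-2}, K=[subL(-3)]>
→ final value -1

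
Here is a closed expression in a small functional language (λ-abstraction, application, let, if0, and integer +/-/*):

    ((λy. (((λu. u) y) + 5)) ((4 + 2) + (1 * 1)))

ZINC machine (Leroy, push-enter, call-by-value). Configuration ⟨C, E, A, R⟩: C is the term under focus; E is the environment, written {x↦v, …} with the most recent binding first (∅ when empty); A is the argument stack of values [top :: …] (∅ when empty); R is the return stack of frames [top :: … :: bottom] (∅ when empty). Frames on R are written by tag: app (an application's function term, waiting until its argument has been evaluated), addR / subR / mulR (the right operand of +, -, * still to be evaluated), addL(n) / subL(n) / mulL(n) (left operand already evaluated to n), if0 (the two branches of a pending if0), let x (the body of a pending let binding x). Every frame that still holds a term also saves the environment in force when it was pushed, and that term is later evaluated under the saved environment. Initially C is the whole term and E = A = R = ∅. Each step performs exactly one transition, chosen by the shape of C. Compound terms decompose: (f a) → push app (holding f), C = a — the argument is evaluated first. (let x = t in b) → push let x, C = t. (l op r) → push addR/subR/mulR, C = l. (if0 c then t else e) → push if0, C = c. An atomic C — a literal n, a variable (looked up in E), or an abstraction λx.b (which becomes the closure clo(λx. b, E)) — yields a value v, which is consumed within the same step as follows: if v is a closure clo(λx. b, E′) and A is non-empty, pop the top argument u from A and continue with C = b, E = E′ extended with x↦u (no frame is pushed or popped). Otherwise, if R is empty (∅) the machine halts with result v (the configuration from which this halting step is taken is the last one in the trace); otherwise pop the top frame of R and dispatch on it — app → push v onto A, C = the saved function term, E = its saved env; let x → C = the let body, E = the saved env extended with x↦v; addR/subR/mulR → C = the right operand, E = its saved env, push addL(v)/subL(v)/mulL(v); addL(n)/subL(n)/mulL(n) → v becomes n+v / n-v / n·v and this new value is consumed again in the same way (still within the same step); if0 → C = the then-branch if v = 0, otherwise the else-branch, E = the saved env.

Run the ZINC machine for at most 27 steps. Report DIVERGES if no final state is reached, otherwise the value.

Answer: 12

Derivation:
0. <C=((λy. (((λu. u) y) + 5)) ((4 + 2) + (1 * 1))), E=∅, A=∅, R=∅>
1. <C=((4 + 2) + (1 * 1)), E=∅, A=∅, R=[app]>
2. <C=(4 + 2), E=∅, A=∅, R=[addR :: app]>
3. <C=4, E=∅, A=∅, R=[addR :: addR :: app]>
4. <C=2, E=∅, A=∅, R=[addL(4) :: addR :: app]>
5. <C=(1 * 1), E=∅, A=∅, R=[addL(6) :: app]>
6. <C=1, E=∅, A=∅, R=[mulR :: addL(6) :: app]>
7. <C=1, E=∅, A=∅, R=[mulL(1) :: addL(6) :: app]>
8. <C=(λy. (((λu. u) y) + 5)), E=∅, A=[7], R=∅>
9. <C=(((λu. u) y) + 5), E={y↦7}, A=∅, R=∅>
10. <C=((λu. u) y), E={y↦7}, A=∅, R=[addR]>
11. <C=y, E={y↦7}, A=∅, R=[app :: addR]>
12. <C=(λu. u), E={y↦7}, A=[7], R=[addR]>
13. <C=u, E={u↦7, y↦7}, A=∅, R=[addR]>
14. <C=5, E={y↦7}, A=∅, R=[addL(7)]>
→ final value 12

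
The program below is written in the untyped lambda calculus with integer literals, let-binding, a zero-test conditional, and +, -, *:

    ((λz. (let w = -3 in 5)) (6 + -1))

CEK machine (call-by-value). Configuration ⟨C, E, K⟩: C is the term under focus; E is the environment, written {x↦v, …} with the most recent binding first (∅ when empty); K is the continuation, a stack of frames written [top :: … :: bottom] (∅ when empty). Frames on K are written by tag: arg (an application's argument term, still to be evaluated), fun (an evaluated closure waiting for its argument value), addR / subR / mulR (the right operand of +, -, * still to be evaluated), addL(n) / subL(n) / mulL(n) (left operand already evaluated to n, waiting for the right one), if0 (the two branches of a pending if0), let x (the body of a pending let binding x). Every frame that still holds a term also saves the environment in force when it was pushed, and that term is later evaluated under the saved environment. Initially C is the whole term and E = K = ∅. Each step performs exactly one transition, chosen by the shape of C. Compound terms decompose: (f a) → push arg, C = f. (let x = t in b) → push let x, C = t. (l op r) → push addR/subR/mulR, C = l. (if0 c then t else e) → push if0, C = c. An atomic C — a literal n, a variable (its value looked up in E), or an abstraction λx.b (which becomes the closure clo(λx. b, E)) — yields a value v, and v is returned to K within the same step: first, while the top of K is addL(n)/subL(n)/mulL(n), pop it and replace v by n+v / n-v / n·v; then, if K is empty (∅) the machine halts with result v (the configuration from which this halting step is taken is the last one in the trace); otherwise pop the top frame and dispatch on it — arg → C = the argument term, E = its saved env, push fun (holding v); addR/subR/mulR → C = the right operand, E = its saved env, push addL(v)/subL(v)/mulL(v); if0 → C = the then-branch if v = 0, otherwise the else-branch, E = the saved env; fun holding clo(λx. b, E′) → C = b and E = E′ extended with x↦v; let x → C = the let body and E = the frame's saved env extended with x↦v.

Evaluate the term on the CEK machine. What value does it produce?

step 0: ⟨C=((λz. (let w = -3 in 5)) (6 + -1)); E=∅; K=∅⟩
step 1: ⟨C=(λz. (let w = -3 in 5)); E=∅; K=[arg]⟩
step 2: ⟨C=(6 + -1); E=∅; K=[fun]⟩
step 3: ⟨C=6; E=∅; K=[addR :: fun]⟩
step 4: ⟨C=-1; E=∅; K=[addL(6) :: fun]⟩
step 5: ⟨C=(let w = -3 in 5); E={z↦5}; K=∅⟩
step 6: ⟨C=-3; E={z↦5}; K=[let w]⟩
step 7: ⟨C=5; E={w↦-3, z↦5}; K=∅⟩
→ final value 5

Answer: 5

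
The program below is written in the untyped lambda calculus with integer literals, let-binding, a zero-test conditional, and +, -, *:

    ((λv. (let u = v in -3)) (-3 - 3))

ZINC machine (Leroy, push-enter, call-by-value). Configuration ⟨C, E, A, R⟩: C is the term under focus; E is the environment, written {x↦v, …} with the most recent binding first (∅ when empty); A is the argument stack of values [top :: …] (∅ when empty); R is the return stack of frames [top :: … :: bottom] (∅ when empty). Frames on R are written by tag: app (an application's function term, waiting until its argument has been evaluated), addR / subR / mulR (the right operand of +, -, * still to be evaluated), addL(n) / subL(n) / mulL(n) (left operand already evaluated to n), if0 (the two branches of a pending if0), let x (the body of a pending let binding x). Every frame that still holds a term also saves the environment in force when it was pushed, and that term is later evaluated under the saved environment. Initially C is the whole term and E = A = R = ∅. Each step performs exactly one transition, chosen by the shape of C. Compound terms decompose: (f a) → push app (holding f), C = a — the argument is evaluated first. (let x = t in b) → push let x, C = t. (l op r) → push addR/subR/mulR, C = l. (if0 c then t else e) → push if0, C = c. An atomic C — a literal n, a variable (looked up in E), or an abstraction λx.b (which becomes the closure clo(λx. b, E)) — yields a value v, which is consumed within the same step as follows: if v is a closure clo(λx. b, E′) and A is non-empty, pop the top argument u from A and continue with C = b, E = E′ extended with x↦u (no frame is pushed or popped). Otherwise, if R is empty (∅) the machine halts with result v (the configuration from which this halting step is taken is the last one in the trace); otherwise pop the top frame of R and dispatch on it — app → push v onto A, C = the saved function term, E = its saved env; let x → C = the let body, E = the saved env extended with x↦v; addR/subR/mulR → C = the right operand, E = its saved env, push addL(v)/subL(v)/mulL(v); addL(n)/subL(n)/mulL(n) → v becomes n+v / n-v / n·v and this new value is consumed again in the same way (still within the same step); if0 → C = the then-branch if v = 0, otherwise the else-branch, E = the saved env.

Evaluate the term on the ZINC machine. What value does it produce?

Answer: -3

Execution trace:
t=0: ⟨C=((λv. (let u = v in -3)) (-3 - 3)); E=∅; A=∅; R=∅⟩
t=1: ⟨C=(-3 - 3); E=∅; A=∅; R=[app]⟩
t=2: ⟨C=-3; E=∅; A=∅; R=[subR :: app]⟩
t=3: ⟨C=3; E=∅; A=∅; R=[subL(-3) :: app]⟩
t=4: ⟨C=(λv. (let u = v in -3)); E=∅; A=[-6]; R=∅⟩
t=5: ⟨C=(let u = v in -3); E={v↦-6}; A=∅; R=∅⟩
t=6: ⟨C=v; E={v↦-6}; A=∅; R=[let u]⟩
t=7: ⟨C=-3; E={u↦-6, v↦-6}; A=∅; R=∅⟩
→ final value -3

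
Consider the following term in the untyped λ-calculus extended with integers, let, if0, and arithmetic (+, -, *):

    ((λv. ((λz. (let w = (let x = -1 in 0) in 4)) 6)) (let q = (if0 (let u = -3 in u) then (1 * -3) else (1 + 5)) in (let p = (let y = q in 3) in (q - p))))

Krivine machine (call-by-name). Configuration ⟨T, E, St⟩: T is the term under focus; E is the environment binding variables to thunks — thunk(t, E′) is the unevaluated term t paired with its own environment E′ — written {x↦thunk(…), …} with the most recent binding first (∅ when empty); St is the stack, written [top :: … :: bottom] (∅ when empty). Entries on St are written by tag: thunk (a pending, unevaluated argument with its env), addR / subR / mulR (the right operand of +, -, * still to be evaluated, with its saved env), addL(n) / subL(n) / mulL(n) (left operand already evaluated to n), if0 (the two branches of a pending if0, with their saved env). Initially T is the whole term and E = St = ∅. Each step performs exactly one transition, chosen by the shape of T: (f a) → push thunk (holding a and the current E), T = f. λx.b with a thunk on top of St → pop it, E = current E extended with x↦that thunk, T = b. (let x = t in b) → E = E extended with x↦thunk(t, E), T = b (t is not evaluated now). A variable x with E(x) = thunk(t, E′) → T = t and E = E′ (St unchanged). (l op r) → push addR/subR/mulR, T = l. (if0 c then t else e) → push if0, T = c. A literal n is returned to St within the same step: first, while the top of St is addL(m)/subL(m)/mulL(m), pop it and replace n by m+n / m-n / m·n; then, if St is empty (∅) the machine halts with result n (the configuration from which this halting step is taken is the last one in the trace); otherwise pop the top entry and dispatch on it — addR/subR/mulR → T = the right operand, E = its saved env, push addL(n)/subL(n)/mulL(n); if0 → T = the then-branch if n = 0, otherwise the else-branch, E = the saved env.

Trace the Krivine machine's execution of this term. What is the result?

Answer: 4

Machine steps:
[0] [T=((λv. ((λz. (let w = (let x = -1 in 0) in 4)) 6)) (let q = (if0 (let u = -3 in u) then (1 * -3) else (1 + 5)) in (let p = (let y = q in 3) in (q - p)))) | E=∅ | St=∅]
[1] [T=(λv. ((λz. (let w = (let x = -1 in 0) in 4)) 6)) | E=∅ | St=[thunk]]
[2] [T=((λz. (let w = (let x = -1 in 0) in 4)) 6) | E={v↦thunk((let q = (if0 (let u = -3 in u) then (1 * -3) else (1 + 5)) in (let p = (let y = q in 3) in (q - p))), ∅)} | St=∅]
[3] [T=(λz. (let w = (let x = -1 in 0) in 4)) | E={v↦thunk((let q = (if0 (let u = -3 in u) then (1 * -3) else (1 + 5)) in (let p = (let y = q in 3) in (q - p))), ∅)} | St=[thunk]]
[4] [T=(let w = (let x = -1 in 0) in 4) | E={z↦thunk(6, {v↦thunk((let q = (if0 (let u = -3 in u) then (1 * -3) else (1 + 5)) in (let p = (let y = q in 3) in (q - p))), ∅)}), v↦thunk((let q = (if0 (let u = -3 in u) then (1 * -3) else (1 + 5)) in (let p = (let y = q in 3) in (q - p))), ∅)} | St=∅]
[5] [T=4 | E={w↦thunk((let x = -1 in 0), {z↦thunk(6, {v↦thunk((let q = (if0 (let u = -3 in u) then (1 * -3) else (1 + 5)) in (let p = (let y = q in 3) in (q - p))), ∅)}), v↦thunk((let q = (if0 (let u = -3 in u) then (1 * -3) else (1 + 5)) in (let p = (let y = q in 3) in (q - p))), ∅)}), z↦thunk(6, {v↦thunk((let q = (if0 (let u = -3 in u) then (1 * -3) else (1 + 5)) in (let p = (let y = q in 3) in (q - p))), ∅)}), v↦thunk((let q = (if0 (let u = -3 in u) then (1 * -3) else (1 + 5)) in (let p = (let y = q in 3) in (q - p))), ∅)} | St=∅]
→ final value 4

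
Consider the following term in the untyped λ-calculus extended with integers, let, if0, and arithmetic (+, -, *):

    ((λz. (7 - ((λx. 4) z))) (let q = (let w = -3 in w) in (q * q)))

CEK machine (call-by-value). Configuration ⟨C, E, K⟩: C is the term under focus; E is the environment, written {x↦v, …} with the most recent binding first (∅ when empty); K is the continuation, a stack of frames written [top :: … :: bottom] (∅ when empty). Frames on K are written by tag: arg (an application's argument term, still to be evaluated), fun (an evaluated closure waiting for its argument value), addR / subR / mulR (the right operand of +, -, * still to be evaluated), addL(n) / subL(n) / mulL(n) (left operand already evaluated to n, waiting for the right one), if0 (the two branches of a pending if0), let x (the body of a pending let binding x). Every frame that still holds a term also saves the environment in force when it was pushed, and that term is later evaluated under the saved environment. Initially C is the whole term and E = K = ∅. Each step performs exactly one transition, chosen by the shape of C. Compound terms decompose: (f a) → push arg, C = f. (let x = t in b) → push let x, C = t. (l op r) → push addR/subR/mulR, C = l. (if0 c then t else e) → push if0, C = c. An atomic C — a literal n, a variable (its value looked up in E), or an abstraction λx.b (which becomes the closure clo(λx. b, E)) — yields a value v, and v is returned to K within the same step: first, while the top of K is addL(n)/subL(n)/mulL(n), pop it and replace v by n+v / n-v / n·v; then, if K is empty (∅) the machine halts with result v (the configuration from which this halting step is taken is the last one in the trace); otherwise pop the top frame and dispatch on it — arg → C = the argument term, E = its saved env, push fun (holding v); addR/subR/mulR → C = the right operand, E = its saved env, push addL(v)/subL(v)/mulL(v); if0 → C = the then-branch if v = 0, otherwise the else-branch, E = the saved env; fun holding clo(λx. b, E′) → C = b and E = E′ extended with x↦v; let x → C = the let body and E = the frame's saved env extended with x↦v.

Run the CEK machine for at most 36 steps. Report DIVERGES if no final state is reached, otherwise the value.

t=0: ⟨C=((λz. (7 - ((λx. 4) z))) (let q = (let w = -3 in w) in (q * q))); E=∅; K=∅⟩
t=1: ⟨C=(λz. (7 - ((λx. 4) z))); E=∅; K=[arg]⟩
t=2: ⟨C=(let q = (let w = -3 in w) in (q * q)); E=∅; K=[fun]⟩
t=3: ⟨C=(let w = -3 in w); E=∅; K=[let q :: fun]⟩
t=4: ⟨C=-3; E=∅; K=[let w :: let q :: fun]⟩
t=5: ⟨C=w; E={w↦-3}; K=[let q :: fun]⟩
t=6: ⟨C=(q * q); E={q↦-3}; K=[fun]⟩
t=7: ⟨C=q; E={q↦-3}; K=[mulR :: fun]⟩
t=8: ⟨C=q; E={q↦-3}; K=[mulL(-3) :: fun]⟩
t=9: ⟨C=(7 - ((λx. 4) z)); E={z↦9}; K=∅⟩
t=10: ⟨C=7; E={z↦9}; K=[subR]⟩
t=11: ⟨C=((λx. 4) z); E={z↦9}; K=[subL(7)]⟩
t=12: ⟨C=(λx. 4); E={z↦9}; K=[arg :: subL(7)]⟩
t=13: ⟨C=z; E={z↦9}; K=[fun :: subL(7)]⟩
t=14: ⟨C=4; E={x↦9, z↦9}; K=[subL(7)]⟩
→ final value 3

Answer: 3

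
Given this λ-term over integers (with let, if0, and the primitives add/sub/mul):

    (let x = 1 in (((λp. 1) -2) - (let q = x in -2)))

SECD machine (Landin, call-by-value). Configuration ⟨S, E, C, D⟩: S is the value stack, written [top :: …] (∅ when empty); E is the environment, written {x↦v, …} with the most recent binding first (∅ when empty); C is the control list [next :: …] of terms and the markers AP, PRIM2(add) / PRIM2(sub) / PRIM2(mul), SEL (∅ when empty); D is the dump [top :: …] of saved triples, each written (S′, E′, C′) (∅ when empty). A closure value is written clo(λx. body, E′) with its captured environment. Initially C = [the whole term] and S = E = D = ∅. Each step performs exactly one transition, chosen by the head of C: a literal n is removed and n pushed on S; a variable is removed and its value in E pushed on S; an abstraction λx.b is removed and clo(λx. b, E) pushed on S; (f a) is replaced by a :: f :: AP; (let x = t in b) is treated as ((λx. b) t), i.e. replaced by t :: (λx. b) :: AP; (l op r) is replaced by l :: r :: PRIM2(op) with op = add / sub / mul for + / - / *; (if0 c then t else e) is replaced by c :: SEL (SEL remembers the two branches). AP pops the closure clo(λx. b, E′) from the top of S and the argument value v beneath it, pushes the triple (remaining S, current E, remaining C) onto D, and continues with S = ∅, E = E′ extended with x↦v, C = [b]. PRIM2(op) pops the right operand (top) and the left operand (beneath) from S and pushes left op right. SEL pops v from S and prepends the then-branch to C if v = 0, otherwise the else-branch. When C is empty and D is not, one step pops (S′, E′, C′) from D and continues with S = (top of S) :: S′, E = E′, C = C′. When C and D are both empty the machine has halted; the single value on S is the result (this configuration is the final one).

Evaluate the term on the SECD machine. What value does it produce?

[0] <S=∅, E=∅, C=[(let x = 1 in (((λp. 1) -2) - (let q = x in -2)))], D=∅>
[1] <S=∅, E=∅, C=[1 :: (λx. (((λp. 1) -2) - (let q = x in -2))) :: AP], D=∅>
[2] <S=[1], E=∅, C=[(λx. (((λp. 1) -2) - (let q = x in -2))) :: AP], D=∅>
[3] <S=[clo(λx. (((λp. 1) -2) - (let q = x in -2)), ∅) :: 1], E=∅, C=[AP], D=∅>
[4] <S=∅, E={x↦1}, C=[(((λp. 1) -2) - (let q = x in -2))], D=[(∅, ∅, ∅)]>
[5] <S=∅, E={x↦1}, C=[((λp. 1) -2) :: (let q = x in -2) :: PRIM2(sub)], D=[(∅, ∅, ∅)]>
[6] <S=∅, E={x↦1}, C=[-2 :: (λp. 1) :: AP :: (let q = x in -2) :: PRIM2(sub)], D=[(∅, ∅, ∅)]>
[7] <S=[-2], E={x↦1}, C=[(λp. 1) :: AP :: (let q = x in -2) :: PRIM2(sub)], D=[(∅, ∅, ∅)]>
[8] <S=[clo(λp. 1, {x↦1}) :: -2], E={x↦1}, C=[AP :: (let q = x in -2) :: PRIM2(sub)], D=[(∅, ∅, ∅)]>
[9] <S=∅, E={p↦-2, x↦1}, C=[1], D=[(∅, {x↦1}, [(let q = x in -2) :: PRIM2(sub)]) :: (∅, ∅, ∅)]>
[10] <S=[1], E={p↦-2, x↦1}, C=∅, D=[(∅, {x↦1}, [(let q = x in -2) :: PRIM2(sub)]) :: (∅, ∅, ∅)]>
[11] <S=[1], E={x↦1}, C=[(let q = x in -2) :: PRIM2(sub)], D=[(∅, ∅, ∅)]>
[12] <S=[1], E={x↦1}, C=[x :: (λq. -2) :: AP :: PRIM2(sub)], D=[(∅, ∅, ∅)]>
[13] <S=[1 :: 1], E={x↦1}, C=[(λq. -2) :: AP :: PRIM2(sub)], D=[(∅, ∅, ∅)]>
[14] <S=[clo(λq. -2, {x↦1}) :: 1 :: 1], E={x↦1}, C=[AP :: PRIM2(sub)], D=[(∅, ∅, ∅)]>
[15] <S=∅, E={q↦1, x↦1}, C=[-2], D=[([1], {x↦1}, [PRIM2(sub)]) :: (∅, ∅, ∅)]>
[16] <S=[-2], E={q↦1, x↦1}, C=∅, D=[([1], {x↦1}, [PRIM2(sub)]) :: (∅, ∅, ∅)]>
[17] <S=[-2 :: 1], E={x↦1}, C=[PRIM2(sub)], D=[(∅, ∅, ∅)]>
[18] <S=[3], E={x↦1}, C=∅, D=[(∅, ∅, ∅)]>
[19] <S=[3], E=∅, C=∅, D=∅>
→ final value 3

Answer: 3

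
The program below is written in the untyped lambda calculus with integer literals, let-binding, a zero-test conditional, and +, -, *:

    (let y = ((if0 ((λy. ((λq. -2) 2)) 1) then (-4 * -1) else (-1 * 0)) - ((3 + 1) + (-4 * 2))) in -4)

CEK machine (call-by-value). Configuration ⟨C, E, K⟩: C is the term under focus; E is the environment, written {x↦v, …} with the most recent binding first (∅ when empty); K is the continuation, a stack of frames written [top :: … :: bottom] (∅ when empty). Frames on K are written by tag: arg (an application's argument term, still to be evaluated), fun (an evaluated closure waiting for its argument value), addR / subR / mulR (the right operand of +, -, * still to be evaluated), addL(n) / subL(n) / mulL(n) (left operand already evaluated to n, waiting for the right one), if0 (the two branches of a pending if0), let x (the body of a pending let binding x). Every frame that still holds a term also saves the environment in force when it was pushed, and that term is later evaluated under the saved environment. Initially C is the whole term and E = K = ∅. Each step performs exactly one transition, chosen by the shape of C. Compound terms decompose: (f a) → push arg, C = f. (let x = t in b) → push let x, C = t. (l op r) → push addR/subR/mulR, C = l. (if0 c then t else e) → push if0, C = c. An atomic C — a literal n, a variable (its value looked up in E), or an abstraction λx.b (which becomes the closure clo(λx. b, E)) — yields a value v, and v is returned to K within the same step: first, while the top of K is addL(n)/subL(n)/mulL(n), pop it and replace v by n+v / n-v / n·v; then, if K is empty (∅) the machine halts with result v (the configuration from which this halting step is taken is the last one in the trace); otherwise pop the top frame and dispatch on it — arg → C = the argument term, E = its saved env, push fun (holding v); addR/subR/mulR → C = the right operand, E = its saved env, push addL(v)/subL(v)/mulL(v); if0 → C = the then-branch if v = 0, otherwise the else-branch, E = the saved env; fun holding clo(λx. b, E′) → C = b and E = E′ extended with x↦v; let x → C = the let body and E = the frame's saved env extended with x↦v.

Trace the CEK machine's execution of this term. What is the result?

Answer: -4

Derivation:
step 0: [C=(let y = ((if0 ((λy. ((λq. -2) 2)) 1) then (-4 * -1) else (-1 * 0)) - ((3 + 1) + (-4 * 2))) in -4) | E=∅ | K=∅]
step 1: [C=((if0 ((λy. ((λq. -2) 2)) 1) then (-4 * -1) else (-1 * 0)) - ((3 + 1) + (-4 * 2))) | E=∅ | K=[let y]]
step 2: [C=(if0 ((λy. ((λq. -2) 2)) 1) then (-4 * -1) else (-1 * 0)) | E=∅ | K=[subR :: let y]]
step 3: [C=((λy. ((λq. -2) 2)) 1) | E=∅ | K=[if0 :: subR :: let y]]
step 4: [C=(λy. ((λq. -2) 2)) | E=∅ | K=[arg :: if0 :: subR :: let y]]
step 5: [C=1 | E=∅ | K=[fun :: if0 :: subR :: let y]]
step 6: [C=((λq. -2) 2) | E={y↦1} | K=[if0 :: subR :: let y]]
step 7: [C=(λq. -2) | E={y↦1} | K=[arg :: if0 :: subR :: let y]]
step 8: [C=2 | E={y↦1} | K=[fun :: if0 :: subR :: let y]]
step 9: [C=-2 | E={q↦2, y↦1} | K=[if0 :: subR :: let y]]
step 10: [C=(-1 * 0) | E=∅ | K=[subR :: let y]]
step 11: [C=-1 | E=∅ | K=[mulR :: subR :: let y]]
step 12: [C=0 | E=∅ | K=[mulL(-1) :: subR :: let y]]
step 13: [C=((3 + 1) + (-4 * 2)) | E=∅ | K=[subL(0) :: let y]]
step 14: [C=(3 + 1) | E=∅ | K=[addR :: subL(0) :: let y]]
step 15: [C=3 | E=∅ | K=[addR :: addR :: subL(0) :: let y]]
step 16: [C=1 | E=∅ | K=[addL(3) :: addR :: subL(0) :: let y]]
step 17: [C=(-4 * 2) | E=∅ | K=[addL(4) :: subL(0) :: let y]]
step 18: [C=-4 | E=∅ | K=[mulR :: addL(4) :: subL(0) :: let y]]
step 19: [C=2 | E=∅ | K=[mulL(-4) :: addL(4) :: subL(0) :: let y]]
step 20: [C=-4 | E={y↦4} | K=∅]
→ final value -4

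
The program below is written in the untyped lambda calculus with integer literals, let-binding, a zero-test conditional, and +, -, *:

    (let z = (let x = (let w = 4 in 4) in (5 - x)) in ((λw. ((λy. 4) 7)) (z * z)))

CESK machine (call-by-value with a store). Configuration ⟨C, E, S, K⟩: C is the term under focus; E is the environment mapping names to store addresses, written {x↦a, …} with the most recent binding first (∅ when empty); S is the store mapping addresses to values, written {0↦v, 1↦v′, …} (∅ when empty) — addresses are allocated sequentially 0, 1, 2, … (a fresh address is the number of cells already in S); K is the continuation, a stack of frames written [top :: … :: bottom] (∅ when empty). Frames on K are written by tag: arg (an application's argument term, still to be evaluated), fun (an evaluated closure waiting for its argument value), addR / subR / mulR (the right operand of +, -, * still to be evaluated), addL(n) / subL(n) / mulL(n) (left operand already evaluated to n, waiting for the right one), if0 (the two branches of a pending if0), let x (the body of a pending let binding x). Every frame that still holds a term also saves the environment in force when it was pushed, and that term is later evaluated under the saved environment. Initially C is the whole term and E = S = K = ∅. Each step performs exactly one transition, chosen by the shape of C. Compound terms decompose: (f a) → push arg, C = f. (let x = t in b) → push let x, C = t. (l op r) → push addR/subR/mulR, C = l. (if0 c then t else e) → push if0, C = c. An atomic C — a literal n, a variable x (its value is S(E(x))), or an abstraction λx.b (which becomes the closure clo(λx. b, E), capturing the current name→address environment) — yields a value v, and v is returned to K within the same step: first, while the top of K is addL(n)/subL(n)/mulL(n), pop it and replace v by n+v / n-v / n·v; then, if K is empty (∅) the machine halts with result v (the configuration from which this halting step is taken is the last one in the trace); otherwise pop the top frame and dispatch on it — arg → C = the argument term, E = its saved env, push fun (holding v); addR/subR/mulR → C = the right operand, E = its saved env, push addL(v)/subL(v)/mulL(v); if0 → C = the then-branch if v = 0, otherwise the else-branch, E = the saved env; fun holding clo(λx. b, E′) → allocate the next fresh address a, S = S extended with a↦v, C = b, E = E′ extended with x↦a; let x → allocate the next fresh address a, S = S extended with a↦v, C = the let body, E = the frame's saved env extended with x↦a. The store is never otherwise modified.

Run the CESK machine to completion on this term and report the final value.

0. [C=(let z = (let x = (let w = 4 in 4) in (5 - x)) in ((λw. ((λy. 4) 7)) (z * z))) | E=∅ | S=∅ | K=∅]
1. [C=(let x = (let w = 4 in 4) in (5 - x)) | E=∅ | S=∅ | K=[let z]]
2. [C=(let w = 4 in 4) | E=∅ | S=∅ | K=[let x :: let z]]
3. [C=4 | E=∅ | S=∅ | K=[let w :: let x :: let z]]
4. [C=4 | E={w↦0} | S={0↦4} | K=[let x :: let z]]
5. [C=(5 - x) | E={x↦1} | S={0↦4, 1↦4} | K=[let z]]
6. [C=5 | E={x↦1} | S={0↦4, 1↦4} | K=[subR :: let z]]
7. [C=x | E={x↦1} | S={0↦4, 1↦4} | K=[subL(5) :: let z]]
8. [C=((λw. ((λy. 4) 7)) (z * z)) | E={z↦2} | S={0↦4, 1↦4, 2↦1} | K=∅]
9. [C=(λw. ((λy. 4) 7)) | E={z↦2} | S={0↦4, 1↦4, 2↦1} | K=[arg]]
10. [C=(z * z) | E={z↦2} | S={0↦4, 1↦4, 2↦1} | K=[fun]]
11. [C=z | E={z↦2} | S={0↦4, 1↦4, 2↦1} | K=[mulR :: fun]]
12. [C=z | E={z↦2} | S={0↦4, 1↦4, 2↦1} | K=[mulL(1) :: fun]]
13. [C=((λy. 4) 7) | E={w↦3, z↦2} | S={0↦4, 1↦4, 2↦1, 3↦1} | K=∅]
14. [C=(λy. 4) | E={w↦3, z↦2} | S={0↦4, 1↦4, 2↦1, 3↦1} | K=[arg]]
15. [C=7 | E={w↦3, z↦2} | S={0↦4, 1↦4, 2↦1, 3↦1} | K=[fun]]
16. [C=4 | E={y↦4, w↦3, z↦2} | S={0↦4, 1↦4, 2↦1, 3↦1, 4↦7} | K=∅]
→ final value 4

Answer: 4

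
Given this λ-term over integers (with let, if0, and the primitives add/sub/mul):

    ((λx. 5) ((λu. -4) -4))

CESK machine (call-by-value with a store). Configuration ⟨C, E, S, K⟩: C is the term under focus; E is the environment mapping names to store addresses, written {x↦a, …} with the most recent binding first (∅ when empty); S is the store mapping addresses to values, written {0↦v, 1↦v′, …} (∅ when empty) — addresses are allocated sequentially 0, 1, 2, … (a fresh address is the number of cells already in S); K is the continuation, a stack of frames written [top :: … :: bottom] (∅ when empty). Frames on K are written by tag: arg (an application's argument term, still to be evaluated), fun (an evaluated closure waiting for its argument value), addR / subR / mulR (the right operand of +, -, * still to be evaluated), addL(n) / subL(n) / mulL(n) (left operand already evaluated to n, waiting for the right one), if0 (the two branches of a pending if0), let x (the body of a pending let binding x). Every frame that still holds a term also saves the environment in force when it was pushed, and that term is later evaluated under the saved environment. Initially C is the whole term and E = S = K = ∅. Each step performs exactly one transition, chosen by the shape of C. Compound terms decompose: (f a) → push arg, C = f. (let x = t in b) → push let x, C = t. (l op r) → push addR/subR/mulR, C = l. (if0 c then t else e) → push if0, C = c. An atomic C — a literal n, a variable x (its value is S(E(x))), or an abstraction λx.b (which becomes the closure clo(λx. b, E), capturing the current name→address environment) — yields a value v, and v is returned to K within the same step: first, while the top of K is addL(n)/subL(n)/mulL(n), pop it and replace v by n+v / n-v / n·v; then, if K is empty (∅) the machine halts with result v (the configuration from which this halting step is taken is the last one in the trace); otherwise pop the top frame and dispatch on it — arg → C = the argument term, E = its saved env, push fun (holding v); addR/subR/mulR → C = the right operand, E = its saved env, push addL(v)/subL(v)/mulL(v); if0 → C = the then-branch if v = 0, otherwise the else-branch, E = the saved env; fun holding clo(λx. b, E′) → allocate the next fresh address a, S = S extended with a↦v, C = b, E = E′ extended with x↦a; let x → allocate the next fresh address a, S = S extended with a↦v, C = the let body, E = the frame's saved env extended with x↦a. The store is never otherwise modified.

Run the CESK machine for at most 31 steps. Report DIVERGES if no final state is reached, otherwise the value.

Answer: 5

Derivation:
0. <C=((λx. 5) ((λu. -4) -4)), E=∅, S=∅, K=∅>
1. <C=(λx. 5), E=∅, S=∅, K=[arg]>
2. <C=((λu. -4) -4), E=∅, S=∅, K=[fun]>
3. <C=(λu. -4), E=∅, S=∅, K=[arg :: fun]>
4. <C=-4, E=∅, S=∅, K=[fun :: fun]>
5. <C=-4, E={u↦0}, S={0↦-4}, K=[fun]>
6. <C=5, E={x↦1}, S={0↦-4, 1↦-4}, K=∅>
→ final value 5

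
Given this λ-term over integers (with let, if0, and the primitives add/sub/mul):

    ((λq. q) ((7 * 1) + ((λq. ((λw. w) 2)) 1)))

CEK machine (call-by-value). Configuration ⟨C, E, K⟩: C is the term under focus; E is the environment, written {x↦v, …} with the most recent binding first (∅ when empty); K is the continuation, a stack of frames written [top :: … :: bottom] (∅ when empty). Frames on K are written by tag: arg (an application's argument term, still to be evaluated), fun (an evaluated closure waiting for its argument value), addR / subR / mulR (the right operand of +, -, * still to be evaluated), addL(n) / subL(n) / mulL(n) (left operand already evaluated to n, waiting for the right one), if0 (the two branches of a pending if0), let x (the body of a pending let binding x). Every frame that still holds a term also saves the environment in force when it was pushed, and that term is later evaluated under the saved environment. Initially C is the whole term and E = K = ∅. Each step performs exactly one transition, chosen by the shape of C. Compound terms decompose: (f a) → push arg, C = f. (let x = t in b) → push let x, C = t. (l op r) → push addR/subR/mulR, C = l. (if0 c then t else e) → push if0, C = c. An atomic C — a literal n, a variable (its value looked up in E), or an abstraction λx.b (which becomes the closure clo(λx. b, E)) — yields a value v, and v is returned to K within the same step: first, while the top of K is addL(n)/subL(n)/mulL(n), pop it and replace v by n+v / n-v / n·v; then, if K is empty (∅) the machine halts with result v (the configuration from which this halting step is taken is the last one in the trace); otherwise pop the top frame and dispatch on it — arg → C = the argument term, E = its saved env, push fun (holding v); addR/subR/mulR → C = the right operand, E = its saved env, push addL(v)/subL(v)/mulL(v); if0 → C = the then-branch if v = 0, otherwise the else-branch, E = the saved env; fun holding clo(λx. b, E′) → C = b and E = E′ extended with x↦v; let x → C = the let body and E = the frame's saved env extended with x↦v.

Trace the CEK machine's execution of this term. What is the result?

[0] [C=((λq. q) ((7 * 1) + ((λq. ((λw. w) 2)) 1))) | E=∅ | K=∅]
[1] [C=(λq. q) | E=∅ | K=[arg]]
[2] [C=((7 * 1) + ((λq. ((λw. w) 2)) 1)) | E=∅ | K=[fun]]
[3] [C=(7 * 1) | E=∅ | K=[addR :: fun]]
[4] [C=7 | E=∅ | K=[mulR :: addR :: fun]]
[5] [C=1 | E=∅ | K=[mulL(7) :: addR :: fun]]
[6] [C=((λq. ((λw. w) 2)) 1) | E=∅ | K=[addL(7) :: fun]]
[7] [C=(λq. ((λw. w) 2)) | E=∅ | K=[arg :: addL(7) :: fun]]
[8] [C=1 | E=∅ | K=[fun :: addL(7) :: fun]]
[9] [C=((λw. w) 2) | E={q↦1} | K=[addL(7) :: fun]]
[10] [C=(λw. w) | E={q↦1} | K=[arg :: addL(7) :: fun]]
[11] [C=2 | E={q↦1} | K=[fun :: addL(7) :: fun]]
[12] [C=w | E={w↦2, q↦1} | K=[addL(7) :: fun]]
[13] [C=q | E={q↦9} | K=∅]
→ final value 9

Answer: 9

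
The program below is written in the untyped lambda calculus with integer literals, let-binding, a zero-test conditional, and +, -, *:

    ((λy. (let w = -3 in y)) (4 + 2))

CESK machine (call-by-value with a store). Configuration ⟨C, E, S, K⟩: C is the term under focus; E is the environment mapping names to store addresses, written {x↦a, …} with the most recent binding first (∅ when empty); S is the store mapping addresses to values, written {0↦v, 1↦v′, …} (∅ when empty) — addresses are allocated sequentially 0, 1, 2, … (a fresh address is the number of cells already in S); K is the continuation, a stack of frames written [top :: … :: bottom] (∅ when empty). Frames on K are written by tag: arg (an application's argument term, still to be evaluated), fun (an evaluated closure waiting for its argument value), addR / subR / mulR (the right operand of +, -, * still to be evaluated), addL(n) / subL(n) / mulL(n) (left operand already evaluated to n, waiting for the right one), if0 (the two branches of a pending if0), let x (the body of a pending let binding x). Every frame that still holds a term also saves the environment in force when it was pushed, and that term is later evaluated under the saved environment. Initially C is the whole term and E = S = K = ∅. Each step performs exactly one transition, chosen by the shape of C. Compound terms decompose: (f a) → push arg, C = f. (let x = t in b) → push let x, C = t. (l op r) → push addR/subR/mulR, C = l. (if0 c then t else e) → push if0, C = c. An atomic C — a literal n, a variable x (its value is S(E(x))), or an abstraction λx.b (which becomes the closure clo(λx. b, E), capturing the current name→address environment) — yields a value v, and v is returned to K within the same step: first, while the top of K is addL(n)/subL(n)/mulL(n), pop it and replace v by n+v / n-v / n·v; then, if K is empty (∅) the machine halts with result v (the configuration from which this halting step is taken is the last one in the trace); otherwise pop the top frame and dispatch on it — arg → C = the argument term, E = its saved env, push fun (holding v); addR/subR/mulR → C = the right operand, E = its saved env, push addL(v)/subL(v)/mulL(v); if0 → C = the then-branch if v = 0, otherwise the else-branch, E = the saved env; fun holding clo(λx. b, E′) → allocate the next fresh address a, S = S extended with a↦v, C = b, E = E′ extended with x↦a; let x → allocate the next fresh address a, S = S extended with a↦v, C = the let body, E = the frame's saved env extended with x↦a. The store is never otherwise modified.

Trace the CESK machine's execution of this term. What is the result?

[0] ⟨C=((λy. (let w = -3 in y)) (4 + 2)); E=∅; S=∅; K=∅⟩
[1] ⟨C=(λy. (let w = -3 in y)); E=∅; S=∅; K=[arg]⟩
[2] ⟨C=(4 + 2); E=∅; S=∅; K=[fun]⟩
[3] ⟨C=4; E=∅; S=∅; K=[addR :: fun]⟩
[4] ⟨C=2; E=∅; S=∅; K=[addL(4) :: fun]⟩
[5] ⟨C=(let w = -3 in y); E={y↦0}; S={0↦6}; K=∅⟩
[6] ⟨C=-3; E={y↦0}; S={0↦6}; K=[let w]⟩
[7] ⟨C=y; E={w↦1, y↦0}; S={0↦6, 1↦-3}; K=∅⟩
→ final value 6

Answer: 6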